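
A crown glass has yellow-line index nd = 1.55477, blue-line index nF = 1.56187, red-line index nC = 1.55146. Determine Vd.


Abbe number formula: Vd = (nd - 1) / (nF - nC)
  nd - 1 = 1.55477 - 1 = 0.55477
  nF - nC = 1.56187 - 1.55146 = 0.01041
  Vd = 0.55477 / 0.01041 = 53.29

53.29


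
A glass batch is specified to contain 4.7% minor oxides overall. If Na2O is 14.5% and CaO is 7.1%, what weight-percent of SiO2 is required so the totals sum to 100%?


Known pieces sum to 100%:
  SiO2 = 100 - (others + Na2O + CaO)
  SiO2 = 100 - (4.7 + 14.5 + 7.1) = 73.7%

73.7%


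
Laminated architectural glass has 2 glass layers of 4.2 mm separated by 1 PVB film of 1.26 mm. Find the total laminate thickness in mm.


Total thickness = glass contribution + PVB contribution
  Glass: 2 * 4.2 = 8.4 mm
  PVB: 1 * 1.26 = 1.26 mm
  Total = 8.4 + 1.26 = 9.66 mm

9.66 mm


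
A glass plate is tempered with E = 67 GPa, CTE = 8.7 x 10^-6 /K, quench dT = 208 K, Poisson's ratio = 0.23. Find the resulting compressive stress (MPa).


Tempering stress: sigma = E * alpha * dT / (1 - nu)
  E (MPa) = 67 * 1000 = 67000
  Numerator = 67000 * (8.7 x 10^-6) * 208 = 121.2432
  Denominator = 1 - 0.23 = 0.77
  sigma = 121.2432 / 0.77 = 157.5 MPa

157.5 MPa


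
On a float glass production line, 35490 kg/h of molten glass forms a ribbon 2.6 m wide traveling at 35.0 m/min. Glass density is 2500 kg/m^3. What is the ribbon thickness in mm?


Ribbon cross-section from mass balance:
  Volume rate = throughput / density = 35490 / 2500 = 14.196 m^3/h
  thickness = volume rate / (speed * 60 * width), i.e.
  thickness = throughput / (60 * speed * width * density) * 1000
  thickness = 35490 / (60 * 35.0 * 2.6 * 2500) * 1000 = 2.6 mm

2.6 mm


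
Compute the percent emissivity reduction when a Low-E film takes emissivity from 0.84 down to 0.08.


Percentage reduction = (1 - coated/uncoated) * 100
  Ratio = 0.08 / 0.84 = 0.0952
  Reduction = (1 - 0.0952) * 100 = 90.5%

90.5%


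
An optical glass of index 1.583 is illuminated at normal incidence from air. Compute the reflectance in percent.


Fresnel reflectance at normal incidence:
  R = ((n - 1)/(n + 1))^2
  (n - 1)/(n + 1) = (1.583 - 1)/(1.583 + 1) = 0.225707
  R = 0.225707^2 = 0.0509436
  R(%) = 0.0509436 * 100 = 5.094%

5.094%


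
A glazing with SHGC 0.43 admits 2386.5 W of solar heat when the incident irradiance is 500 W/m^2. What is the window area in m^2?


Rearrange Q = Area * SHGC * Irradiance:
  Area = Q / (SHGC * Irradiance)
  Area = 2386.5 / (0.43 * 500) = 11.1 m^2

11.1 m^2


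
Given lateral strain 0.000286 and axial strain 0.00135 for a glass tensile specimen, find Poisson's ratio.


Poisson's ratio: nu = lateral strain / axial strain
  nu = 0.000286 / 0.00135 = 0.2119

0.2119


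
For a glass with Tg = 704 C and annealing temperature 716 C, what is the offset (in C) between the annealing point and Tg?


Offset = T_anneal - Tg:
  offset = 716 - 704 = 12 C

12 C


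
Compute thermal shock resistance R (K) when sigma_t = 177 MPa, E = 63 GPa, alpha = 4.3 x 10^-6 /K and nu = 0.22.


Thermal shock resistance: R = sigma * (1 - nu) / (E * alpha)
  Numerator = 177 * (1 - 0.22) = 138.06
  Denominator = 63 * 1000 * (4.3 x 10^-6) = 0.2709
  R = 138.06 / 0.2709 = 509.6 K

509.6 K


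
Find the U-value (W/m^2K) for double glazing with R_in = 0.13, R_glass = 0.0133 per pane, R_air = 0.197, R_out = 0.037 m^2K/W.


Total thermal resistance (series):
  R_total = R_in + R_glass + R_air + R_glass + R_out
  R_total = 0.13 + 0.0133 + 0.197 + 0.0133 + 0.037 = 0.3906 m^2K/W
U-value = 1 / R_total = 1 / 0.3906 = 2.56 W/m^2K

2.56 W/m^2K


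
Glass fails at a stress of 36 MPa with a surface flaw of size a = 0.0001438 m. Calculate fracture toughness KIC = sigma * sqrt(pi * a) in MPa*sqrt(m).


Fracture toughness: KIC = sigma * sqrt(pi * a)
  pi * a = pi * 0.0001438 = 0.000451761
  sqrt(pi * a) = 0.021255
  KIC = 36 * 0.021255 = 0.765 MPa*sqrt(m)

0.765 MPa*sqrt(m)


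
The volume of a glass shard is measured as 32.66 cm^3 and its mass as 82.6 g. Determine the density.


Use the definition of density:
  rho = mass / volume
  rho = 82.6 / 32.66 = 2.529 g/cm^3

2.529 g/cm^3


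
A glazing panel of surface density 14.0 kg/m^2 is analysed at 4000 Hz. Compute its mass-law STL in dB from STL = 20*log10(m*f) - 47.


Mass law: STL = 20 * log10(m * f) - 47
  m * f = 14.0 * 4000 = 56000
  log10(56000) = 4.74819
  STL = 20 * 4.74819 - 47 = 94.9638 - 47 = 48.0 dB

48.0 dB


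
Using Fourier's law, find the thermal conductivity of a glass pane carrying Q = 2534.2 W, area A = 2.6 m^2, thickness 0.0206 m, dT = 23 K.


Fourier's law rearranged: k = Q * t / (A * dT)
  Numerator = 2534.2 * 0.0206 = 52.20452
  Denominator = 2.6 * 23 = 59.8
  k = 52.20452 / 59.8 = 0.873 W/mK

0.873 W/mK


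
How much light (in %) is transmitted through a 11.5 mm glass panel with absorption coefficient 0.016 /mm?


Beer-Lambert law: T = exp(-alpha * thickness)
  exponent = -0.016 * 11.5 = -0.184
  T = exp(-0.184) = 0.8319
  Percentage = 0.8319 * 100 = 83.19%

83.19%


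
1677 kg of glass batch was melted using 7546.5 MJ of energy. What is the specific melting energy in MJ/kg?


Rearrange E = m * s for s:
  s = E / m
  s = 7546.5 / 1677 = 4.5 MJ/kg

4.5 MJ/kg


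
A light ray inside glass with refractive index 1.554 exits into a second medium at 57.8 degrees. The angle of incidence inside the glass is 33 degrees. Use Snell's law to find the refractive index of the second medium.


Apply Snell's law: n1 * sin(theta1) = n2 * sin(theta2)
  n2 = n1 * sin(theta1) / sin(theta2)
  sin(33) = 0.544639
  sin(57.8) = 0.846193
  n2 = 1.554 * 0.544639 / 0.846193 = 1.0002

1.0002


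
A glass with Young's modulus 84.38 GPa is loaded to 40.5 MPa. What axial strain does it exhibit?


Rearrange E = sigma / epsilon:
  epsilon = sigma / E
  E (MPa) = 84.38 * 1000 = 84380
  epsilon = 40.5 / 84380 = 0.00048

0.00048


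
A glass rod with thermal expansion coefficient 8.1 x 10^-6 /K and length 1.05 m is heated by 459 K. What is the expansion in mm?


Thermal expansion formula: dL = alpha * L0 * dT
  dL = (8.1 x 10^-6) * 1.05 * 459 = 0.0039038 m
Convert to mm: 0.0039038 * 1000 = 3.9038 mm

3.9038 mm


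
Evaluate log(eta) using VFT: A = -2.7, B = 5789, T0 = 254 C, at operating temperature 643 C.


VFT equation: log(eta) = A + B / (T - T0)
  T - T0 = 643 - 254 = 389
  B / (T - T0) = 5789 / 389 = 14.882
  log(eta) = -2.7 + 14.882 = 12.182

12.182


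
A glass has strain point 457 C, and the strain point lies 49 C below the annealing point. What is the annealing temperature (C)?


T_anneal = T_strain + gap:
  T_anneal = 457 + 49 = 506 C

506 C


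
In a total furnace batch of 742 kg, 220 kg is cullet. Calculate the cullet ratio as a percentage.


Cullet ratio = (cullet mass / total batch mass) * 100
  Ratio = 220 / 742 * 100 = 29.65%

29.65%


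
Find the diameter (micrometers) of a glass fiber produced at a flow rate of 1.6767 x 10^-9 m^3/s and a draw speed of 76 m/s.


Cross-sectional area from continuity:
  A = Q / v = 1.6767 x 10^-9 / 76 = 2.206184 x 10^-11 m^2
Diameter from circular cross-section:
  d = sqrt(4A / pi) * 10^6 (m -> um)
  d = sqrt(4 * 2.206184 x 10^-11 / pi) * 10^6 = 5.3 um

5.3 um


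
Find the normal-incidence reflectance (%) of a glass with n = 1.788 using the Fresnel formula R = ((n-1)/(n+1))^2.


Fresnel reflectance at normal incidence:
  R = ((n - 1)/(n + 1))^2
  (n - 1)/(n + 1) = (1.788 - 1)/(1.788 + 1) = 0.28264
  R = 0.28264^2 = 0.0798854
  R(%) = 0.0798854 * 100 = 7.989%

7.989%


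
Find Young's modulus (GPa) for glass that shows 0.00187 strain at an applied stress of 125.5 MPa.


Young's modulus: E = stress / strain
  E = 125.5 MPa / 0.00187 = 67112.3 MPa
Convert to GPa: 67112.3 / 1000 = 67.11 GPa

67.11 GPa


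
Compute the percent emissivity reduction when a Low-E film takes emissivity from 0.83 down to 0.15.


Percentage reduction = (1 - coated/uncoated) * 100
  Ratio = 0.15 / 0.83 = 0.1807
  Reduction = (1 - 0.1807) * 100 = 81.9%

81.9%


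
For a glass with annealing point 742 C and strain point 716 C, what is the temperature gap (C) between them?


Gap = T_anneal - T_strain:
  gap = 742 - 716 = 26 C

26 C


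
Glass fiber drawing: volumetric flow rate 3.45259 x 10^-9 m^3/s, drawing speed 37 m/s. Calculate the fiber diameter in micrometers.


Cross-sectional area from continuity:
  A = Q / v = 3.45259 x 10^-9 / 37 = 9.331324 x 10^-11 m^2
Diameter from circular cross-section:
  d = sqrt(4A / pi) * 10^6 (m -> um)
  d = sqrt(4 * 9.331324 x 10^-11 / pi) * 10^6 = 10.9 um

10.9 um


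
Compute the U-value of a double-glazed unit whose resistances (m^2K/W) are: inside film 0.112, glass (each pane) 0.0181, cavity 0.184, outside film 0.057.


Total thermal resistance (series):
  R_total = R_in + R_glass + R_air + R_glass + R_out
  R_total = 0.112 + 0.0181 + 0.184 + 0.0181 + 0.057 = 0.3892 m^2K/W
U-value = 1 / R_total = 1 / 0.3892 = 2.569 W/m^2K

2.569 W/m^2K


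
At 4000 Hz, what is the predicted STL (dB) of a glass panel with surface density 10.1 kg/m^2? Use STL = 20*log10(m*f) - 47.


Mass law: STL = 20 * log10(m * f) - 47
  m * f = 10.1 * 4000 = 40400
  log10(40400) = 4.60638
  STL = 20 * 4.60638 - 47 = 92.1276 - 47 = 45.1 dB

45.1 dB


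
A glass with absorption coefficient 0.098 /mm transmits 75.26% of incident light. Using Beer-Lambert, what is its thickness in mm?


Rearrange T = exp(-alpha * thickness):
  thickness = -ln(T) / alpha
  T = 75.26/100 = 0.7526
  ln(T) = -0.28422
  -ln(T) = 0.28422
  thickness = 0.28422 / 0.098 = 2.9 mm

2.9 mm


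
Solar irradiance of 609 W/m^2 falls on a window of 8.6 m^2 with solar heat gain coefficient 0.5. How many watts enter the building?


Solar heat gain: Q = Area * SHGC * Irradiance
  Q = 8.6 * 0.5 * 609 = 2618.7 W

2618.7 W


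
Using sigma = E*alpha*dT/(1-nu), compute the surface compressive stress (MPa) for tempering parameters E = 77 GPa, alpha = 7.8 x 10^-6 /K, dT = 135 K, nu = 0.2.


Tempering stress: sigma = E * alpha * dT / (1 - nu)
  E (MPa) = 77 * 1000 = 77000
  Numerator = 77000 * (7.8 x 10^-6) * 135 = 81.081
  Denominator = 1 - 0.2 = 0.8
  sigma = 81.081 / 0.8 = 101.4 MPa

101.4 MPa


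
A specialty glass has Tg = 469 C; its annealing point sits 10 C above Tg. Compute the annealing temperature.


The annealing temperature is Tg plus the offset:
  T_anneal = 469 + 10 = 479 C

479 C


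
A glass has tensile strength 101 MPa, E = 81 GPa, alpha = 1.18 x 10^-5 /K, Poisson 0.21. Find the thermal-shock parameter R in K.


Thermal shock resistance: R = sigma * (1 - nu) / (E * alpha)
  Numerator = 101 * (1 - 0.21) = 79.79
  Denominator = 81 * 1000 * (1.18 x 10^-5) = 0.9558
  R = 79.79 / 0.9558 = 83.5 K

83.5 K


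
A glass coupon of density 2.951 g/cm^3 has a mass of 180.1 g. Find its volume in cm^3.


Rearrange rho = m / V:
  V = m / rho
  V = 180.1 / 2.951 = 61.03 cm^3

61.03 cm^3


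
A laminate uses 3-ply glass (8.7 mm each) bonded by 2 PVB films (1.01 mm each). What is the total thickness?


Total thickness = glass contribution + PVB contribution
  Glass: 3 * 8.7 = 26.1 mm
  PVB: 2 * 1.01 = 2.02 mm
  Total = 26.1 + 2.02 = 28.12 mm

28.12 mm


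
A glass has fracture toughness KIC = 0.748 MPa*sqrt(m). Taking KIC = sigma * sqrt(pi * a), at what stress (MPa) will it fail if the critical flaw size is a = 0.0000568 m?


Rearrange KIC = sigma * sqrt(pi * a):
  sigma = KIC / sqrt(pi * a)
  sqrt(pi * 0.0000568) = 0.013358
  sigma = 0.748 / 0.013358 = 56.0 MPa

56.0 MPa


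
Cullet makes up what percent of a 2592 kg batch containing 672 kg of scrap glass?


Cullet ratio = (cullet mass / total batch mass) * 100
  Ratio = 672 / 2592 * 100 = 25.93%

25.93%


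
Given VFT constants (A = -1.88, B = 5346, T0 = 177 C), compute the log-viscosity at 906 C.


VFT equation: log(eta) = A + B / (T - T0)
  T - T0 = 906 - 177 = 729
  B / (T - T0) = 5346 / 729 = 7.333
  log(eta) = -1.88 + 7.333 = 5.453

5.453


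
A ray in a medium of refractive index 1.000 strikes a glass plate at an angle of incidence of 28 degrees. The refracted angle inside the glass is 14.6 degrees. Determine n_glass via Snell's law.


Apply Snell's law: n1 * sin(theta1) = n2 * sin(theta2)
  n2 = n1 * sin(theta1) / sin(theta2)
  sin(28) = 0.469472
  sin(14.6) = 0.252069
  n2 = 1.000 * 0.469472 / 0.252069 = 1.8625

1.8625


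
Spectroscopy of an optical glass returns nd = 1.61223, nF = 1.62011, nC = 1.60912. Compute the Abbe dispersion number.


Abbe number formula: Vd = (nd - 1) / (nF - nC)
  nd - 1 = 1.61223 - 1 = 0.61223
  nF - nC = 1.62011 - 1.60912 = 0.01099
  Vd = 0.61223 / 0.01099 = 55.71

55.71


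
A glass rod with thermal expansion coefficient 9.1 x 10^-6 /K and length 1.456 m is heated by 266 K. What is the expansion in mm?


Thermal expansion formula: dL = alpha * L0 * dT
  dL = (9.1 x 10^-6) * 1.456 * 266 = 0.00352439 m
Convert to mm: 0.00352439 * 1000 = 3.5244 mm

3.5244 mm


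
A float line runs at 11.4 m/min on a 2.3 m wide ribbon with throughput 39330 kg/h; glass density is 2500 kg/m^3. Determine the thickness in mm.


Ribbon cross-section from mass balance:
  Volume rate = throughput / density = 39330 / 2500 = 15.732 m^3/h
  thickness = volume rate / (speed * 60 * width), i.e.
  thickness = throughput / (60 * speed * width * density) * 1000
  thickness = 39330 / (60 * 11.4 * 2.3 * 2500) * 1000 = 10.0 mm

10.0 mm


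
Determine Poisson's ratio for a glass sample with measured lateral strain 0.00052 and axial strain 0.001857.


Poisson's ratio: nu = lateral strain / axial strain
  nu = 0.00052 / 0.001857 = 0.28

0.28


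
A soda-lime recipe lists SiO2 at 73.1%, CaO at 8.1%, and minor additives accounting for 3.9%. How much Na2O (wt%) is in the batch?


Pieces sum to 100%:
  Na2O = 100 - (SiO2 + CaO + others)
  Na2O = 100 - (73.1 + 8.1 + 3.9) = 14.9%

14.9%


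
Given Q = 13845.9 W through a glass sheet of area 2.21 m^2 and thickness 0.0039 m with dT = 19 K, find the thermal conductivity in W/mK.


Fourier's law rearranged: k = Q * t / (A * dT)
  Numerator = 13845.9 * 0.0039 = 53.99901
  Denominator = 2.21 * 19 = 41.99
  k = 53.99901 / 41.99 = 1.286 W/mK

1.286 W/mK


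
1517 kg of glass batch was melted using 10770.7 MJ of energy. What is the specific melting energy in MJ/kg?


Rearrange E = m * s for s:
  s = E / m
  s = 10770.7 / 1517 = 7.1 MJ/kg

7.1 MJ/kg


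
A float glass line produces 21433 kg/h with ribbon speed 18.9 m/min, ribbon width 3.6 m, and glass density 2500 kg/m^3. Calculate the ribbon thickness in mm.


Ribbon cross-section from mass balance:
  Volume rate = throughput / density = 21433 / 2500 = 8.5732 m^3/h
  thickness = volume rate / (speed * 60 * width), i.e.
  thickness = throughput / (60 * speed * width * density) * 1000
  thickness = 21433 / (60 * 18.9 * 3.6 * 2500) * 1000 = 2.1 mm

2.1 mm


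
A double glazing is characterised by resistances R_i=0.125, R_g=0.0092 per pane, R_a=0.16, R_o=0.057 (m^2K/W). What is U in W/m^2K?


Total thermal resistance (series):
  R_total = R_in + R_glass + R_air + R_glass + R_out
  R_total = 0.125 + 0.0092 + 0.16 + 0.0092 + 0.057 = 0.3604 m^2K/W
U-value = 1 / R_total = 1 / 0.3604 = 2.775 W/m^2K

2.775 W/m^2K


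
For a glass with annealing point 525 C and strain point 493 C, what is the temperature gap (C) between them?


Gap = T_anneal - T_strain:
  gap = 525 - 493 = 32 C

32 C


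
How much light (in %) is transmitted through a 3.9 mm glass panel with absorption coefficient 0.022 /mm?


Beer-Lambert law: T = exp(-alpha * thickness)
  exponent = -0.022 * 3.9 = -0.0858
  T = exp(-0.0858) = 0.9178
  Percentage = 0.9178 * 100 = 91.78%

91.78%


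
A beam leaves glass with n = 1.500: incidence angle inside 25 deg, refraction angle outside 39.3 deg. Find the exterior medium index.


Apply Snell's law: n1 * sin(theta1) = n2 * sin(theta2)
  n2 = n1 * sin(theta1) / sin(theta2)
  sin(25) = 0.422618
  sin(39.3) = 0.633381
  n2 = 1.500 * 0.422618 / 0.633381 = 1.0009

1.0009


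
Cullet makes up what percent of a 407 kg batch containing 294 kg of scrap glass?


Cullet ratio = (cullet mass / total batch mass) * 100
  Ratio = 294 / 407 * 100 = 72.24%

72.24%


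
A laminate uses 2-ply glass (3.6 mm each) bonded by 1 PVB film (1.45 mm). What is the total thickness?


Total thickness = glass contribution + PVB contribution
  Glass: 2 * 3.6 = 7.2 mm
  PVB: 1 * 1.45 = 1.45 mm
  Total = 7.2 + 1.45 = 8.65 mm

8.65 mm


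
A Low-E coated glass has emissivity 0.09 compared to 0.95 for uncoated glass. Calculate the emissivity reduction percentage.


Percentage reduction = (1 - coated/uncoated) * 100
  Ratio = 0.09 / 0.95 = 0.0947
  Reduction = (1 - 0.0947) * 100 = 90.5%

90.5%


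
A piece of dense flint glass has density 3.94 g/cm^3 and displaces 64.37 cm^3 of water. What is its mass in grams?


Rearrange rho = m / V:
  m = rho * V
  m = 3.94 * 64.37 = 253.618 g

253.618 g


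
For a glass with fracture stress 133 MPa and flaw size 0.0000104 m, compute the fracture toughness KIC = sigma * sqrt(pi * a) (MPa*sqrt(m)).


Fracture toughness: KIC = sigma * sqrt(pi * a)
  pi * a = pi * 0.0000104 = 0.000032673
  sqrt(pi * a) = 0.005716
  KIC = 133 * 0.005716 = 0.76 MPa*sqrt(m)

0.76 MPa*sqrt(m)


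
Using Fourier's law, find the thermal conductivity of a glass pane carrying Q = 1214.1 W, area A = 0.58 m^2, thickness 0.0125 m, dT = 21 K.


Fourier's law rearranged: k = Q * t / (A * dT)
  Numerator = 1214.1 * 0.0125 = 15.17625
  Denominator = 0.58 * 21 = 12.18
  k = 15.17625 / 12.18 = 1.246 W/mK

1.246 W/mK


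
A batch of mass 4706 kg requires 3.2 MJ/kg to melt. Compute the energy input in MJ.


Total energy = mass * specific energy
  E = 4706 * 3.2 = 15059.2 MJ

15059.2 MJ


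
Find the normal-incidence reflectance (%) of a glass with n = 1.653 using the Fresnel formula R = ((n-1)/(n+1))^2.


Fresnel reflectance at normal incidence:
  R = ((n - 1)/(n + 1))^2
  (n - 1)/(n + 1) = (1.653 - 1)/(1.653 + 1) = 0.246136
  R = 0.246136^2 = 0.0605829
  R(%) = 0.0605829 * 100 = 6.058%

6.058%


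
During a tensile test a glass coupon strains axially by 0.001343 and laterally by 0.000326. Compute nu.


Poisson's ratio: nu = lateral strain / axial strain
  nu = 0.000326 / 0.001343 = 0.2427

0.2427


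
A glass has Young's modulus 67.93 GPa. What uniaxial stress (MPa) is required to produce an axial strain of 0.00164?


Rearrange E = sigma / epsilon:
  sigma = E * epsilon
  E (MPa) = 67.93 * 1000 = 67930
  sigma = 67930 * 0.00164 = 111.41 MPa

111.41 MPa


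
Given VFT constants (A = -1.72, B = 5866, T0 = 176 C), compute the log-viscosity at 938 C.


VFT equation: log(eta) = A + B / (T - T0)
  T - T0 = 938 - 176 = 762
  B / (T - T0) = 5866 / 762 = 7.698
  log(eta) = -1.72 + 7.698 = 5.978

5.978


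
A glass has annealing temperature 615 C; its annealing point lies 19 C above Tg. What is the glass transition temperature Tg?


Rearrange T_anneal = Tg + offset for Tg:
  Tg = T_anneal - offset = 615 - 19 = 596 C

596 C


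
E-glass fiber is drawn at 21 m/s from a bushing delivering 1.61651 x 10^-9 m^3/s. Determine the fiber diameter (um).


Cross-sectional area from continuity:
  A = Q / v = 1.61651 x 10^-9 / 21 = 7.697667 x 10^-11 m^2
Diameter from circular cross-section:
  d = sqrt(4A / pi) * 10^6 (m -> um)
  d = sqrt(4 * 7.697667 x 10^-11 / pi) * 10^6 = 9.9 um

9.9 um


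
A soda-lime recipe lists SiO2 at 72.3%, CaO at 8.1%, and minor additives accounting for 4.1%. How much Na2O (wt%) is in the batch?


Pieces sum to 100%:
  Na2O = 100 - (SiO2 + CaO + others)
  Na2O = 100 - (72.3 + 8.1 + 4.1) = 15.5%

15.5%


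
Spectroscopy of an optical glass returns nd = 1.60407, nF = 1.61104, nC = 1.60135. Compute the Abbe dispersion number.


Abbe number formula: Vd = (nd - 1) / (nF - nC)
  nd - 1 = 1.60407 - 1 = 0.60407
  nF - nC = 1.61104 - 1.60135 = 0.00969
  Vd = 0.60407 / 0.00969 = 62.34

62.34


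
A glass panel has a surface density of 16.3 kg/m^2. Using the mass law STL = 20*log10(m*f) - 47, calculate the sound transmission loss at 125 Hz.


Mass law: STL = 20 * log10(m * f) - 47
  m * f = 16.3 * 125 = 2037.5
  log10(2037.5) = 3.3091
  STL = 20 * 3.3091 - 47 = 66.182 - 47 = 19.2 dB

19.2 dB


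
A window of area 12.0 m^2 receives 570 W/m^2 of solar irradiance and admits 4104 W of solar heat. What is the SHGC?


Rearrange Q = Area * SHGC * Irradiance:
  SHGC = Q / (Area * Irradiance)
  SHGC = 4104 / (12.0 * 570) = 0.6

0.6


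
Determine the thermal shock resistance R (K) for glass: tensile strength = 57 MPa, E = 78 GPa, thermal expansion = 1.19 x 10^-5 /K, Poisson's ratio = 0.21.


Thermal shock resistance: R = sigma * (1 - nu) / (E * alpha)
  Numerator = 57 * (1 - 0.21) = 45.03
  Denominator = 78 * 1000 * (1.19 x 10^-5) = 0.9282
  R = 45.03 / 0.9282 = 48.5 K

48.5 K


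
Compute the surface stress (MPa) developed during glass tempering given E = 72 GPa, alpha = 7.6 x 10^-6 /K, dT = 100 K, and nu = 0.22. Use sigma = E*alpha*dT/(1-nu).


Tempering stress: sigma = E * alpha * dT / (1 - nu)
  E (MPa) = 72 * 1000 = 72000
  Numerator = 72000 * (7.6 x 10^-6) * 100 = 54.72
  Denominator = 1 - 0.22 = 0.78
  sigma = 54.72 / 0.78 = 70.2 MPa

70.2 MPa


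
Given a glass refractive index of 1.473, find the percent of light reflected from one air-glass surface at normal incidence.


Fresnel reflectance at normal incidence:
  R = ((n - 1)/(n + 1))^2
  (n - 1)/(n + 1) = (1.473 - 1)/(1.473 + 1) = 0.191266
  R = 0.191266^2 = 0.0365827
  R(%) = 0.0365827 * 100 = 3.658%

3.658%


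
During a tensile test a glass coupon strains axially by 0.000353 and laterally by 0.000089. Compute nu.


Poisson's ratio: nu = lateral strain / axial strain
  nu = 0.000089 / 0.000353 = 0.2521

0.2521


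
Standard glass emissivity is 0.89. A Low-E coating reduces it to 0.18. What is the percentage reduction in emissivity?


Percentage reduction = (1 - coated/uncoated) * 100
  Ratio = 0.18 / 0.89 = 0.2022
  Reduction = (1 - 0.2022) * 100 = 79.8%

79.8%


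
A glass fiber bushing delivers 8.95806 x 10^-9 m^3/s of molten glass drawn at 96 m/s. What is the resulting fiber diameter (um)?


Cross-sectional area from continuity:
  A = Q / v = 8.95806 x 10^-9 / 96 = 9.331313 x 10^-11 m^2
Diameter from circular cross-section:
  d = sqrt(4A / pi) * 10^6 (m -> um)
  d = sqrt(4 * 9.331313 x 10^-11 / pi) * 10^6 = 10.9 um

10.9 um


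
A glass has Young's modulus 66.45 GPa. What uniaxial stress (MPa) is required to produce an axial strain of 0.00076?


Rearrange E = sigma / epsilon:
  sigma = E * epsilon
  E (MPa) = 66.45 * 1000 = 66450
  sigma = 66450 * 0.00076 = 50.5 MPa

50.5 MPa


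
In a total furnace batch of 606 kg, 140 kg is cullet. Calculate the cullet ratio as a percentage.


Cullet ratio = (cullet mass / total batch mass) * 100
  Ratio = 140 / 606 * 100 = 23.1%

23.1%


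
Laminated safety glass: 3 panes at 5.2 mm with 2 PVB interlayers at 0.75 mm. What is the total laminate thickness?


Total thickness = glass contribution + PVB contribution
  Glass: 3 * 5.2 = 15.6 mm
  PVB: 2 * 0.75 = 1.5 mm
  Total = 15.6 + 1.5 = 17.1 mm

17.1 mm


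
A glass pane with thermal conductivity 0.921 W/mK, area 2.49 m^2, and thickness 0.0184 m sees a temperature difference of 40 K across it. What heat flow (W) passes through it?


Fourier's law: Q = k * A * dT / t
  Q = 0.921 * 2.49 * 40 / 0.0184
  Q = 91.7316 / 0.0184 = 4985.4 W

4985.4 W


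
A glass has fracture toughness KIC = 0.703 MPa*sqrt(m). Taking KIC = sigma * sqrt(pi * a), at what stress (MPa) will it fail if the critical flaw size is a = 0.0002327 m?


Rearrange KIC = sigma * sqrt(pi * a):
  sigma = KIC / sqrt(pi * a)
  sqrt(pi * 0.0002327) = 0.027038
  sigma = 0.703 / 0.027038 = 26.0 MPa

26.0 MPa


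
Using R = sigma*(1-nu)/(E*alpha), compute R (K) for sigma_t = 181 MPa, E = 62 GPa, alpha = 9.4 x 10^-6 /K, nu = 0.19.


Thermal shock resistance: R = sigma * (1 - nu) / (E * alpha)
  Numerator = 181 * (1 - 0.19) = 146.61
  Denominator = 62 * 1000 * (9.4 x 10^-6) = 0.5828
  R = 146.61 / 0.5828 = 251.6 K

251.6 K


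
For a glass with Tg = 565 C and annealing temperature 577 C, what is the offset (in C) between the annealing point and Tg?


Offset = T_anneal - Tg:
  offset = 577 - 565 = 12 C

12 C


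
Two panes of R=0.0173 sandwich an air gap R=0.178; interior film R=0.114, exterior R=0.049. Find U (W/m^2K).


Total thermal resistance (series):
  R_total = R_in + R_glass + R_air + R_glass + R_out
  R_total = 0.114 + 0.0173 + 0.178 + 0.0173 + 0.049 = 0.3756 m^2K/W
U-value = 1 / R_total = 1 / 0.3756 = 2.662 W/m^2K

2.662 W/m^2K


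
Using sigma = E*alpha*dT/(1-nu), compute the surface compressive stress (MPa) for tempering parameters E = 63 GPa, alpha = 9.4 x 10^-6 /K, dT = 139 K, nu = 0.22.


Tempering stress: sigma = E * alpha * dT / (1 - nu)
  E (MPa) = 63 * 1000 = 63000
  Numerator = 63000 * (9.4 x 10^-6) * 139 = 82.3158
  Denominator = 1 - 0.22 = 0.78
  sigma = 82.3158 / 0.78 = 105.5 MPa

105.5 MPa


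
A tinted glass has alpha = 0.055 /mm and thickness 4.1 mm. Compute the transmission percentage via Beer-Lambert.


Beer-Lambert law: T = exp(-alpha * thickness)
  exponent = -0.055 * 4.1 = -0.2255
  T = exp(-0.2255) = 0.7981
  Percentage = 0.7981 * 100 = 79.81%

79.81%


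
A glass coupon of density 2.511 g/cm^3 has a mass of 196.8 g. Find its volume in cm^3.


Rearrange rho = m / V:
  V = m / rho
  V = 196.8 / 2.511 = 78.375 cm^3

78.375 cm^3


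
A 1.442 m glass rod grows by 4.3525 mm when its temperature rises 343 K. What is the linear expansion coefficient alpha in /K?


Rearrange dL = alpha * L0 * dT for alpha:
  alpha = dL / (L0 * dT)
  alpha = (4.3525 / 1000) / (1.442 * 343) = 0.0000088 /K = 8.8 x 10^-6 /K

8.8 x 10^-6 /K


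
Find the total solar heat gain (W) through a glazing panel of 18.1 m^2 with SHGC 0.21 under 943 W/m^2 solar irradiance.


Solar heat gain: Q = Area * SHGC * Irradiance
  Q = 18.1 * 0.21 * 943 = 3584.3 W

3584.3 W


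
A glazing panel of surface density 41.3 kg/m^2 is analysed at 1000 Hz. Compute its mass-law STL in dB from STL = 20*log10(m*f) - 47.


Mass law: STL = 20 * log10(m * f) - 47
  m * f = 41.3 * 1000 = 41300
  log10(41300) = 4.61595
  STL = 20 * 4.61595 - 47 = 92.319 - 47 = 45.3 dB

45.3 dB


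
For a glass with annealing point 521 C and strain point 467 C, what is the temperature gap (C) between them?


Gap = T_anneal - T_strain:
  gap = 521 - 467 = 54 C

54 C


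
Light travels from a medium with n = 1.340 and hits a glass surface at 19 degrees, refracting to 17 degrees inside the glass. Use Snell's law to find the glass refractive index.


Apply Snell's law: n1 * sin(theta1) = n2 * sin(theta2)
  n2 = n1 * sin(theta1) / sin(theta2)
  sin(19) = 0.325568
  sin(17) = 0.292372
  n2 = 1.340 * 0.325568 / 0.292372 = 1.4921

1.4921


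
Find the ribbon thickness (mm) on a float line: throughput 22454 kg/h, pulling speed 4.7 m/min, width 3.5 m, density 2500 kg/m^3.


Ribbon cross-section from mass balance:
  Volume rate = throughput / density = 22454 / 2500 = 8.9816 m^3/h
  thickness = volume rate / (speed * 60 * width), i.e.
  thickness = throughput / (60 * speed * width * density) * 1000
  thickness = 22454 / (60 * 4.7 * 3.5 * 2500) * 1000 = 9.1 mm

9.1 mm


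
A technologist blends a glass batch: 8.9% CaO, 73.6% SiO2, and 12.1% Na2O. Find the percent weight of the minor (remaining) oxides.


Sum the three major oxides:
  SiO2 + Na2O + CaO = 73.6 + 12.1 + 8.9 = 94.6%
Subtract from 100%:
  Others = 100 - 94.6 = 5.4%

5.4%


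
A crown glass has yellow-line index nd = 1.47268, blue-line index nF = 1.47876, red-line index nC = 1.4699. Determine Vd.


Abbe number formula: Vd = (nd - 1) / (nF - nC)
  nd - 1 = 1.47268 - 1 = 0.47268
  nF - nC = 1.47876 - 1.4699 = 0.00886
  Vd = 0.47268 / 0.00886 = 53.35

53.35


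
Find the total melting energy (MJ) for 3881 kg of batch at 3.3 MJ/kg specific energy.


Total energy = mass * specific energy
  E = 3881 * 3.3 = 12807.3 MJ

12807.3 MJ


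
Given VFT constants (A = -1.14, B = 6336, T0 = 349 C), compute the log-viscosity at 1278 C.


VFT equation: log(eta) = A + B / (T - T0)
  T - T0 = 1278 - 349 = 929
  B / (T - T0) = 6336 / 929 = 6.82
  log(eta) = -1.14 + 6.82 = 5.68

5.68


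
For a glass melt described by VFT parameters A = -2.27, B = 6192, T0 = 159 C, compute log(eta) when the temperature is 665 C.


VFT equation: log(eta) = A + B / (T - T0)
  T - T0 = 665 - 159 = 506
  B / (T - T0) = 6192 / 506 = 12.237
  log(eta) = -2.27 + 12.237 = 9.967

9.967


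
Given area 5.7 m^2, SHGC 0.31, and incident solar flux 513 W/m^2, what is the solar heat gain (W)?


Solar heat gain: Q = Area * SHGC * Irradiance
  Q = 5.7 * 0.31 * 513 = 906.5 W

906.5 W


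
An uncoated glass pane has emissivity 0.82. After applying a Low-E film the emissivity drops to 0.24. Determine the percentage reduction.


Percentage reduction = (1 - coated/uncoated) * 100
  Ratio = 0.24 / 0.82 = 0.2927
  Reduction = (1 - 0.2927) * 100 = 70.7%

70.7%


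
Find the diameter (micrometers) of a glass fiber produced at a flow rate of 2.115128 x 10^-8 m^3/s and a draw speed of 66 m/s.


Cross-sectional area from continuity:
  A = Q / v = 2.115128 x 10^-8 / 66 = 3.204739 x 10^-10 m^2
Diameter from circular cross-section:
  d = sqrt(4A / pi) * 10^6 (m -> um)
  d = sqrt(4 * 3.204739 x 10^-10 / pi) * 10^6 = 20.2 um

20.2 um


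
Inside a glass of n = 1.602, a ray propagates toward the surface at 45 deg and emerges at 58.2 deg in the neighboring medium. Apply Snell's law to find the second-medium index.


Apply Snell's law: n1 * sin(theta1) = n2 * sin(theta2)
  n2 = n1 * sin(theta1) / sin(theta2)
  sin(45) = 0.707107
  sin(58.2) = 0.849893
  n2 = 1.602 * 0.707107 / 0.849893 = 1.3329

1.3329


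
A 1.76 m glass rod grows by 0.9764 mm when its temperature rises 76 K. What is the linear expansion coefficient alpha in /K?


Rearrange dL = alpha * L0 * dT for alpha:
  alpha = dL / (L0 * dT)
  alpha = (0.9764 / 1000) / (1.76 * 76) = 0.0000073 /K = 7.3 x 10^-6 /K

7.3 x 10^-6 /K


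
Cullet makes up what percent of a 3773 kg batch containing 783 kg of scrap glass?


Cullet ratio = (cullet mass / total batch mass) * 100
  Ratio = 783 / 3773 * 100 = 20.75%

20.75%


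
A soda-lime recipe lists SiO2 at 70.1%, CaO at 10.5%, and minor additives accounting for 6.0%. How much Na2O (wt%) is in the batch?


Pieces sum to 100%:
  Na2O = 100 - (SiO2 + CaO + others)
  Na2O = 100 - (70.1 + 10.5 + 6.0) = 13.4%

13.4%


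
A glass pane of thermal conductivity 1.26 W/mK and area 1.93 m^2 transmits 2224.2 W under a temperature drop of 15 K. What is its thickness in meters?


Fourier's law: t = k * A * dT / Q
  t = 1.26 * 1.93 * 15 / 2224.2
  t = 36.477 / 2224.2 = 0.0164 m

0.0164 m


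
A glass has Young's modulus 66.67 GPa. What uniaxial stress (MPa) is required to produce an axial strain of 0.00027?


Rearrange E = sigma / epsilon:
  sigma = E * epsilon
  E (MPa) = 66.67 * 1000 = 66670
  sigma = 66670 * 0.00027 = 18.0 MPa

18.0 MPa


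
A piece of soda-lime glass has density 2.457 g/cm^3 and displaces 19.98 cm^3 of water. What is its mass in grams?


Rearrange rho = m / V:
  m = rho * V
  m = 2.457 * 19.98 = 49.091 g

49.091 g


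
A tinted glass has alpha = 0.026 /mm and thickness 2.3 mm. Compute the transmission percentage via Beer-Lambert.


Beer-Lambert law: T = exp(-alpha * thickness)
  exponent = -0.026 * 2.3 = -0.0598
  T = exp(-0.0598) = 0.942
  Percentage = 0.942 * 100 = 94.2%

94.2%


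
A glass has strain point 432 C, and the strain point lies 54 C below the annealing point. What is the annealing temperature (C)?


T_anneal = T_strain + gap:
  T_anneal = 432 + 54 = 486 C

486 C


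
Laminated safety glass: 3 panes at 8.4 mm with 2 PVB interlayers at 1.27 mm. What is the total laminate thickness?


Total thickness = glass contribution + PVB contribution
  Glass: 3 * 8.4 = 25.2 mm
  PVB: 2 * 1.27 = 2.54 mm
  Total = 25.2 + 2.54 = 27.74 mm

27.74 mm


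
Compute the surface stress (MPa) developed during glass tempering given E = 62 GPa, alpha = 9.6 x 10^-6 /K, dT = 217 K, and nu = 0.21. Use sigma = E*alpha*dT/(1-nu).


Tempering stress: sigma = E * alpha * dT / (1 - nu)
  E (MPa) = 62 * 1000 = 62000
  Numerator = 62000 * (9.6 x 10^-6) * 217 = 129.1584
  Denominator = 1 - 0.21 = 0.79
  sigma = 129.1584 / 0.79 = 163.5 MPa

163.5 MPa


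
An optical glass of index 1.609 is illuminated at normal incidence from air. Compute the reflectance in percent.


Fresnel reflectance at normal incidence:
  R = ((n - 1)/(n + 1))^2
  (n - 1)/(n + 1) = (1.609 - 1)/(1.609 + 1) = 0.233423
  R = 0.233423^2 = 0.0544863
  R(%) = 0.0544863 * 100 = 5.449%

5.449%


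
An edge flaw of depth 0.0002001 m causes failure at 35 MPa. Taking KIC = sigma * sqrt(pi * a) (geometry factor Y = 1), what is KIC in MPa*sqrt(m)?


Fracture toughness: KIC = sigma * sqrt(pi * a)
  pi * a = pi * 0.0002001 = 0.000628633
  sqrt(pi * a) = 0.025073
  KIC = 35 * 0.025073 = 0.878 MPa*sqrt(m)

0.878 MPa*sqrt(m)


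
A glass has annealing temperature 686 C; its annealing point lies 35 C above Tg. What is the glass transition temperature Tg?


Rearrange T_anneal = Tg + offset for Tg:
  Tg = T_anneal - offset = 686 - 35 = 651 C

651 C


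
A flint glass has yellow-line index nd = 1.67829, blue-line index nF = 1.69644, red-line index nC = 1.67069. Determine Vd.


Abbe number formula: Vd = (nd - 1) / (nF - nC)
  nd - 1 = 1.67829 - 1 = 0.67829
  nF - nC = 1.69644 - 1.67069 = 0.02575
  Vd = 0.67829 / 0.02575 = 26.34

26.34


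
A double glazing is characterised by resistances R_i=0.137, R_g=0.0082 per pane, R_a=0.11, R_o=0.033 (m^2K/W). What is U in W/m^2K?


Total thermal resistance (series):
  R_total = R_in + R_glass + R_air + R_glass + R_out
  R_total = 0.137 + 0.0082 + 0.11 + 0.0082 + 0.033 = 0.2964 m^2K/W
U-value = 1 / R_total = 1 / 0.2964 = 3.374 W/m^2K

3.374 W/m^2K


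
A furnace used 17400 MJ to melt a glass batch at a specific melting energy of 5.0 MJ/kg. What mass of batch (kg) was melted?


Rearrange E = m * s for m:
  m = E / s
  m = 17400 / 5.0 = 3480.0 kg

3480.0 kg


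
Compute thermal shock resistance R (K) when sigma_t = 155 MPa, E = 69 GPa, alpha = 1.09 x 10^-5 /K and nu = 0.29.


Thermal shock resistance: R = sigma * (1 - nu) / (E * alpha)
  Numerator = 155 * (1 - 0.29) = 110.05
  Denominator = 69 * 1000 * (1.09 x 10^-5) = 0.7521
  R = 110.05 / 0.7521 = 146.3 K

146.3 K


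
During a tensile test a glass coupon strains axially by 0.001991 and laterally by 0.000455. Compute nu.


Poisson's ratio: nu = lateral strain / axial strain
  nu = 0.000455 / 0.001991 = 0.2285

0.2285


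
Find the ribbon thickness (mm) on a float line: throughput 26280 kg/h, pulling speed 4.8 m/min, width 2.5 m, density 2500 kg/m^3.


Ribbon cross-section from mass balance:
  Volume rate = throughput / density = 26280 / 2500 = 10.512 m^3/h
  thickness = volume rate / (speed * 60 * width), i.e.
  thickness = throughput / (60 * speed * width * density) * 1000
  thickness = 26280 / (60 * 4.8 * 2.5 * 2500) * 1000 = 14.6 mm

14.6 mm


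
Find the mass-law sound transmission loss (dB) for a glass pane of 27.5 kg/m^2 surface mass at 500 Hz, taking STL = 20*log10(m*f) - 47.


Mass law: STL = 20 * log10(m * f) - 47
  m * f = 27.5 * 500 = 13750
  log10(13750) = 4.1383
  STL = 20 * 4.1383 - 47 = 82.766 - 47 = 35.8 dB

35.8 dB


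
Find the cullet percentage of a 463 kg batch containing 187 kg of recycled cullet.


Cullet ratio = (cullet mass / total batch mass) * 100
  Ratio = 187 / 463 * 100 = 40.39%

40.39%


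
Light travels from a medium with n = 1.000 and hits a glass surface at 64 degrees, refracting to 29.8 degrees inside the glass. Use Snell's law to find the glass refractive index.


Apply Snell's law: n1 * sin(theta1) = n2 * sin(theta2)
  n2 = n1 * sin(theta1) / sin(theta2)
  sin(64) = 0.898794
  sin(29.8) = 0.496974
  n2 = 1.000 * 0.898794 / 0.496974 = 1.8085

1.8085


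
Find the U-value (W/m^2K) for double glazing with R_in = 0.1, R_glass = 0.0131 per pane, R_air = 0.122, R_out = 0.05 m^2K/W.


Total thermal resistance (series):
  R_total = R_in + R_glass + R_air + R_glass + R_out
  R_total = 0.1 + 0.0131 + 0.122 + 0.0131 + 0.05 = 0.2982 m^2K/W
U-value = 1 / R_total = 1 / 0.2982 = 3.353 W/m^2K

3.353 W/m^2K


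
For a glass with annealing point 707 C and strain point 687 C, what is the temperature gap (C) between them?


Gap = T_anneal - T_strain:
  gap = 707 - 687 = 20 C

20 C


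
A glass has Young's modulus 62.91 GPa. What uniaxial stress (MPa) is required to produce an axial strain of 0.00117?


Rearrange E = sigma / epsilon:
  sigma = E * epsilon
  E (MPa) = 62.91 * 1000 = 62910
  sigma = 62910 * 0.00117 = 73.6 MPa

73.6 MPa


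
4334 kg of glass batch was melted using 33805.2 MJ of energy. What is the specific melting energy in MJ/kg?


Rearrange E = m * s for s:
  s = E / m
  s = 33805.2 / 4334 = 7.8 MJ/kg

7.8 MJ/kg


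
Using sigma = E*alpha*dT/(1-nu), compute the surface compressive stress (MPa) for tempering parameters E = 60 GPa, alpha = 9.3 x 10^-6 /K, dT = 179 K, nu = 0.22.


Tempering stress: sigma = E * alpha * dT / (1 - nu)
  E (MPa) = 60 * 1000 = 60000
  Numerator = 60000 * (9.3 x 10^-6) * 179 = 99.882
  Denominator = 1 - 0.22 = 0.78
  sigma = 99.882 / 0.78 = 128.1 MPa

128.1 MPa


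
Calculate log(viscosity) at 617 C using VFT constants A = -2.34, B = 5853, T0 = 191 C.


VFT equation: log(eta) = A + B / (T - T0)
  T - T0 = 617 - 191 = 426
  B / (T - T0) = 5853 / 426 = 13.739
  log(eta) = -2.34 + 13.739 = 11.399

11.399


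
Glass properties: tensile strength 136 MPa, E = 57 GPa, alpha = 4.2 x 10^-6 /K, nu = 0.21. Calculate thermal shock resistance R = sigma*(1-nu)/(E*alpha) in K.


Thermal shock resistance: R = sigma * (1 - nu) / (E * alpha)
  Numerator = 136 * (1 - 0.21) = 107.44
  Denominator = 57 * 1000 * (4.2 x 10^-6) = 0.2394
  R = 107.44 / 0.2394 = 448.8 K

448.8 K


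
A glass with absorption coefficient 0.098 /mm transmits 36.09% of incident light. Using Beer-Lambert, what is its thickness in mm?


Rearrange T = exp(-alpha * thickness):
  thickness = -ln(T) / alpha
  T = 36.09/100 = 0.3609
  ln(T) = -1.01915
  -ln(T) = 1.01915
  thickness = 1.01915 / 0.098 = 10.4 mm

10.4 mm


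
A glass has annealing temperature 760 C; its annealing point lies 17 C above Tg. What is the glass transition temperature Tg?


Rearrange T_anneal = Tg + offset for Tg:
  Tg = T_anneal - offset = 760 - 17 = 743 C

743 C


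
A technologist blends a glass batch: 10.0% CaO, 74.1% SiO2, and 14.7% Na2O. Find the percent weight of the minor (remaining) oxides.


Sum the three major oxides:
  SiO2 + Na2O + CaO = 74.1 + 14.7 + 10.0 = 98.8%
Subtract from 100%:
  Others = 100 - 98.8 = 1.2%

1.2%


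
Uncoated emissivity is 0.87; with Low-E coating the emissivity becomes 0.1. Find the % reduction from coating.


Percentage reduction = (1 - coated/uncoated) * 100
  Ratio = 0.1 / 0.87 = 0.1149
  Reduction = (1 - 0.1149) * 100 = 88.5%

88.5%


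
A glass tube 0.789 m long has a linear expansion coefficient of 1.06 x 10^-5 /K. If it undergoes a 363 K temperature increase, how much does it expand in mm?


Thermal expansion formula: dL = alpha * L0 * dT
  dL = (1.06 x 10^-5) * 0.789 * 363 = 0.00303591 m
Convert to mm: 0.00303591 * 1000 = 3.0359 mm

3.0359 mm


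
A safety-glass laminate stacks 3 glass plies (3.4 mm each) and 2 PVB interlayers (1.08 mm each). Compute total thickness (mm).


Total thickness = glass contribution + PVB contribution
  Glass: 3 * 3.4 = 10.2 mm
  PVB: 2 * 1.08 = 2.16 mm
  Total = 10.2 + 2.16 = 12.36 mm

12.36 mm


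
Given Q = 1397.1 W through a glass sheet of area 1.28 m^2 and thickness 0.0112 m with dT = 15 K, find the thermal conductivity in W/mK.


Fourier's law rearranged: k = Q * t / (A * dT)
  Numerator = 1397.1 * 0.0112 = 15.64752
  Denominator = 1.28 * 15 = 19.2
  k = 15.64752 / 19.2 = 0.815 W/mK

0.815 W/mK
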